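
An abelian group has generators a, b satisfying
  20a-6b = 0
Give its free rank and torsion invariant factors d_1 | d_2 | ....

rank_ℚ(R)=1; free=2−1=1
SNF(R) diag = [2] → torsion [2]

Answer: M ≅ ℤ^1 ⊕ ℤ/2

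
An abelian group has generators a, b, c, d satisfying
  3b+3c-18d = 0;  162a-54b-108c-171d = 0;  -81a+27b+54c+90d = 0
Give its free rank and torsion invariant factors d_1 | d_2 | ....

rank_ℚ(R)=3; free=4−3=1
SNF(R) diag = [3, 9, 27] → torsion [3, 9, 27]

Answer: M ≅ ℤ^1 ⊕ ℤ/3 ⊕ ℤ/9 ⊕ ℤ/27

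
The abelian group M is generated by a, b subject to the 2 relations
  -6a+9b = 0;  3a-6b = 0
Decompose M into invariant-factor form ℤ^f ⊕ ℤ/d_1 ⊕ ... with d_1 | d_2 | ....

rank_ℚ(R)=2; free=2−2=0
SNF(R) diag = [3, 3] → torsion [3, 3]

Answer: M ≅ ℤ/3 ⊕ ℤ/3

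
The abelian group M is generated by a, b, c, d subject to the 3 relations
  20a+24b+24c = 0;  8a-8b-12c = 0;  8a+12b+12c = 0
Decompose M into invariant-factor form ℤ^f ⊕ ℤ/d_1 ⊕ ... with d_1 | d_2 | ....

Answer: M ≅ ℤ^1 ⊕ ℤ/4 ⊕ ℤ/4 ⊕ ℤ/12

Derivation:
rank_ℚ(R)=3; free=4−3=1
SNF(R) diag = [4, 4, 12] → torsion [4, 4, 12]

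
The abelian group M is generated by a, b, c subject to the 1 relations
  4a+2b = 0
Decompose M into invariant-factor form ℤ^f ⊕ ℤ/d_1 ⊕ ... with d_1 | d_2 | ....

rank_ℚ(R)=1; free=3−1=2
SNF(R) diag = [2] → torsion [2]

Answer: M ≅ ℤ^2 ⊕ ℤ/2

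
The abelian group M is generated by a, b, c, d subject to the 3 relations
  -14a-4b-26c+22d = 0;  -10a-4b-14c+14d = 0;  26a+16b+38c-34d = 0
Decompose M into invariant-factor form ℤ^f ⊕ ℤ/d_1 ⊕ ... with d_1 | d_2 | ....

Answer: M ≅ ℤ^1 ⊕ ℤ/2 ⊕ ℤ/4 ⊕ ℤ/12

Derivation:
rank_ℚ(R)=3; free=4−3=1
SNF(R) diag = [2, 4, 12] → torsion [2, 4, 12]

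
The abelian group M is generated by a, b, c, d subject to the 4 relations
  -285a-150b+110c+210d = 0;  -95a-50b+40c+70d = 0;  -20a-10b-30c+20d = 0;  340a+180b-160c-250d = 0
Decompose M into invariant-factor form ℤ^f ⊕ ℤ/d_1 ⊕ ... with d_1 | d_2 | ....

rank_ℚ(R)=4; free=4−4=0
SNF(R) diag = [5, 10, 10, 10] → torsion [5, 10, 10, 10]

Answer: M ≅ ℤ/5 ⊕ ℤ/10 ⊕ ℤ/10 ⊕ ℤ/10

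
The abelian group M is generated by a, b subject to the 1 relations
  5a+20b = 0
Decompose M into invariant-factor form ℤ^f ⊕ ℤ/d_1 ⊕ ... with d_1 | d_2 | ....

rank_ℚ(R)=1; free=2−1=1
SNF(R) diag = [5] → torsion [5]

Answer: M ≅ ℤ^1 ⊕ ℤ/5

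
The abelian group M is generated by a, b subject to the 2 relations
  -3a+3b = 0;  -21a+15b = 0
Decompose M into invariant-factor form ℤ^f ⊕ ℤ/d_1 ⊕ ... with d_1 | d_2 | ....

Answer: M ≅ ℤ/3 ⊕ ℤ/6

Derivation:
rank_ℚ(R)=2; free=2−2=0
SNF(R) diag = [3, 6] → torsion [3, 6]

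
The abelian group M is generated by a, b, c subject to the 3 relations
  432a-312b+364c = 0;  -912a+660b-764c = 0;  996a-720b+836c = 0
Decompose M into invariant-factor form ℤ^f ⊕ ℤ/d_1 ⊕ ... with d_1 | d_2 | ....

rank_ℚ(R)=3; free=3−3=0
SNF(R) diag = [4, 12, 12] → torsion [4, 12, 12]

Answer: M ≅ ℤ/4 ⊕ ℤ/12 ⊕ ℤ/12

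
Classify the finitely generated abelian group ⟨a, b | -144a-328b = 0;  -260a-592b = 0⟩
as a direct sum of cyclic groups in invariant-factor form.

Answer: M ≅ ℤ/4 ⊕ ℤ/8

Derivation:
rank_ℚ(R)=2; free=2−2=0
SNF(R) diag = [4, 8] → torsion [4, 8]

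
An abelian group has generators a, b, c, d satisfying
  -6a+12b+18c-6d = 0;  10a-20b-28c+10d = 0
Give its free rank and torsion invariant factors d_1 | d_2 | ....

rank_ℚ(R)=2; free=4−2=2
SNF(R) diag = [2, 6] → torsion [2, 6]

Answer: M ≅ ℤ^2 ⊕ ℤ/2 ⊕ ℤ/6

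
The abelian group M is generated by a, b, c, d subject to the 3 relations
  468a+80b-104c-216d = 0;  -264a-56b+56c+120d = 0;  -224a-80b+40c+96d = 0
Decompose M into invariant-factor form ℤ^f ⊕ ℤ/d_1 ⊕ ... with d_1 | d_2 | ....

Answer: M ≅ ℤ^1 ⊕ ℤ/4 ⊕ ℤ/8 ⊕ ℤ/24

Derivation:
rank_ℚ(R)=3; free=4−3=1
SNF(R) diag = [4, 8, 24] → torsion [4, 8, 24]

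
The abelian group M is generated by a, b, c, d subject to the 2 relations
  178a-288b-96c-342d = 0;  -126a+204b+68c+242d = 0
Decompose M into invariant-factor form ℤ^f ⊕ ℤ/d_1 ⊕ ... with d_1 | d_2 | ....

Answer: M ≅ ℤ^2 ⊕ ℤ/2 ⊕ ℤ/4

Derivation:
rank_ℚ(R)=2; free=4−2=2
SNF(R) diag = [2, 4] → torsion [2, 4]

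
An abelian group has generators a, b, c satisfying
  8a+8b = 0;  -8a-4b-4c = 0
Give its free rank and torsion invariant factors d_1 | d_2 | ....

rank_ℚ(R)=2; free=3−2=1
SNF(R) diag = [4, 8] → torsion [4, 8]

Answer: M ≅ ℤ^1 ⊕ ℤ/4 ⊕ ℤ/8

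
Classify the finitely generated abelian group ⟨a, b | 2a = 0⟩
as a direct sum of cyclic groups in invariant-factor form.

Answer: M ≅ ℤ^1 ⊕ ℤ/2

Derivation:
rank_ℚ(R)=1; free=2−1=1
SNF(R) diag = [2] → torsion [2]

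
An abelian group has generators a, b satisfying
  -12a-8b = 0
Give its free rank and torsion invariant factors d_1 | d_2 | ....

Answer: M ≅ ℤ^1 ⊕ ℤ/4

Derivation:
rank_ℚ(R)=1; free=2−1=1
SNF(R) diag = [4] → torsion [4]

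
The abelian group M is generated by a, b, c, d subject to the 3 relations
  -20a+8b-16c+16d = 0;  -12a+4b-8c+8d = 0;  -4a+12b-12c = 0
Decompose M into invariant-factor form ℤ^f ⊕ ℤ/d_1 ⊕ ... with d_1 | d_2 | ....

Answer: M ≅ ℤ^1 ⊕ ℤ/4 ⊕ ℤ/4 ⊕ ℤ/12

Derivation:
rank_ℚ(R)=3; free=4−3=1
SNF(R) diag = [4, 4, 12] → torsion [4, 4, 12]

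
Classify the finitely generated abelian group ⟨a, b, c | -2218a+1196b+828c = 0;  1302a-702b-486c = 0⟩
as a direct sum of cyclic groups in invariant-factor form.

Answer: M ≅ ℤ^1 ⊕ ℤ/2 ⊕ ℤ/6

Derivation:
rank_ℚ(R)=2; free=3−2=1
SNF(R) diag = [2, 6] → torsion [2, 6]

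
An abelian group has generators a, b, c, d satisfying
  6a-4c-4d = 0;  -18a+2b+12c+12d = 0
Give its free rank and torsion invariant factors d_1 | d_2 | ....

Answer: M ≅ ℤ^2 ⊕ ℤ/2 ⊕ ℤ/2

Derivation:
rank_ℚ(R)=2; free=4−2=2
SNF(R) diag = [2, 2] → torsion [2, 2]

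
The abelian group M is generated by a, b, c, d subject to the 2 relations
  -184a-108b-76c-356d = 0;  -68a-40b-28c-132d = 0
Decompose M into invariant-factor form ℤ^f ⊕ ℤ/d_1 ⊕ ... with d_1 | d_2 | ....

rank_ℚ(R)=2; free=4−2=2
SNF(R) diag = [4, 4] → torsion [4, 4]

Answer: M ≅ ℤ^2 ⊕ ℤ/4 ⊕ ℤ/4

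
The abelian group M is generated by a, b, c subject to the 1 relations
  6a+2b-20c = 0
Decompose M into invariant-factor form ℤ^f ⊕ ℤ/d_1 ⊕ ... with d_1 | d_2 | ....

Answer: M ≅ ℤ^2 ⊕ ℤ/2

Derivation:
rank_ℚ(R)=1; free=3−1=2
SNF(R) diag = [2] → torsion [2]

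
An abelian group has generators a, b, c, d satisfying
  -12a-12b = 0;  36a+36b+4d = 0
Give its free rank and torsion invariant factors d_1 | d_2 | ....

Answer: M ≅ ℤ^2 ⊕ ℤ/4 ⊕ ℤ/12

Derivation:
rank_ℚ(R)=2; free=4−2=2
SNF(R) diag = [4, 12] → torsion [4, 12]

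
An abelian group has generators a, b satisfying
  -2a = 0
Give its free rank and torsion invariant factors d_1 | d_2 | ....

rank_ℚ(R)=1; free=2−1=1
SNF(R) diag = [2] → torsion [2]

Answer: M ≅ ℤ^1 ⊕ ℤ/2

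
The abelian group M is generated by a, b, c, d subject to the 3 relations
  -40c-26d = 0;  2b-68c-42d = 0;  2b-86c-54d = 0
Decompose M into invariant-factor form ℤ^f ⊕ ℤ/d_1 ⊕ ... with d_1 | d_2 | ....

Answer: M ≅ ℤ^1 ⊕ ℤ/2 ⊕ ℤ/2 ⊕ ℤ/6

Derivation:
rank_ℚ(R)=3; free=4−3=1
SNF(R) diag = [2, 2, 6] → torsion [2, 2, 6]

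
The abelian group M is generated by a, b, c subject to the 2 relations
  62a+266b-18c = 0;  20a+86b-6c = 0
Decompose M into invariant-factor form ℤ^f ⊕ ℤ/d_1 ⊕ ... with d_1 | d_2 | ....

Answer: M ≅ ℤ^1 ⊕ ℤ/2 ⊕ ℤ/6

Derivation:
rank_ℚ(R)=2; free=3−2=1
SNF(R) diag = [2, 6] → torsion [2, 6]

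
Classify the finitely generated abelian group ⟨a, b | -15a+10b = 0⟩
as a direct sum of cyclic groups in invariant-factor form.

Answer: M ≅ ℤ^1 ⊕ ℤ/5

Derivation:
rank_ℚ(R)=1; free=2−1=1
SNF(R) diag = [5] → torsion [5]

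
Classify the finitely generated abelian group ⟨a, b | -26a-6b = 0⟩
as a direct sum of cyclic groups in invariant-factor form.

rank_ℚ(R)=1; free=2−1=1
SNF(R) diag = [2] → torsion [2]

Answer: M ≅ ℤ^1 ⊕ ℤ/2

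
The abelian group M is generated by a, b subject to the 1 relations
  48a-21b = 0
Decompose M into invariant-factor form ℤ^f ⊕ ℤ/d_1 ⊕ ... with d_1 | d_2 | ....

Answer: M ≅ ℤ^1 ⊕ ℤ/3

Derivation:
rank_ℚ(R)=1; free=2−1=1
SNF(R) diag = [3] → torsion [3]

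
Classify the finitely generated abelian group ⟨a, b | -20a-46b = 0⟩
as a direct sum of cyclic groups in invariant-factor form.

Answer: M ≅ ℤ^1 ⊕ ℤ/2

Derivation:
rank_ℚ(R)=1; free=2−1=1
SNF(R) diag = [2] → torsion [2]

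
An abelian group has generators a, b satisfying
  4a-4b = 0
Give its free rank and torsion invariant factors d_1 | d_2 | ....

Answer: M ≅ ℤ^1 ⊕ ℤ/4

Derivation:
rank_ℚ(R)=1; free=2−1=1
SNF(R) diag = [4] → torsion [4]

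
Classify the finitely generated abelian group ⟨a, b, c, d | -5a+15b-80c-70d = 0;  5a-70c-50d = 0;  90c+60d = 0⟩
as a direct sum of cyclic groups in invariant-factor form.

Answer: M ≅ ℤ^1 ⊕ ℤ/5 ⊕ ℤ/15 ⊕ ℤ/30

Derivation:
rank_ℚ(R)=3; free=4−3=1
SNF(R) diag = [5, 15, 30] → torsion [5, 15, 30]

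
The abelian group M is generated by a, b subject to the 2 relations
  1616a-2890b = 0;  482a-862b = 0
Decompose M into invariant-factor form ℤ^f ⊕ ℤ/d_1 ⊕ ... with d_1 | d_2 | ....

rank_ℚ(R)=2; free=2−2=0
SNF(R) diag = [2, 6] → torsion [2, 6]

Answer: M ≅ ℤ/2 ⊕ ℤ/6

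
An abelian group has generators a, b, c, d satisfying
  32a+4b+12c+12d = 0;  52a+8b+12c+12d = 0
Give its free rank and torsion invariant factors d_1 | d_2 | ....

Answer: M ≅ ℤ^2 ⊕ ℤ/4 ⊕ ℤ/12

Derivation:
rank_ℚ(R)=2; free=4−2=2
SNF(R) diag = [4, 12] → torsion [4, 12]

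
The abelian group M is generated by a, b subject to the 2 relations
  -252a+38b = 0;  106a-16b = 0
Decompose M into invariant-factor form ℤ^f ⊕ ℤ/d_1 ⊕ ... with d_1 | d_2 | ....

Answer: M ≅ ℤ/2 ⊕ ℤ/2

Derivation:
rank_ℚ(R)=2; free=2−2=0
SNF(R) diag = [2, 2] → torsion [2, 2]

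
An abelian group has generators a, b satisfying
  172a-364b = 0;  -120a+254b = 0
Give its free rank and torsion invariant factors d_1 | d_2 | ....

Answer: M ≅ ℤ/2 ⊕ ℤ/4

Derivation:
rank_ℚ(R)=2; free=2−2=0
SNF(R) diag = [2, 4] → torsion [2, 4]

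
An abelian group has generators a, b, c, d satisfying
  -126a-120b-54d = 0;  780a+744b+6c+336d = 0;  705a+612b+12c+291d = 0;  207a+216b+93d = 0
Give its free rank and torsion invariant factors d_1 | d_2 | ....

rank_ℚ(R)=4; free=4−4=0
SNF(R) diag = [3, 6, 12, 36] → torsion [3, 6, 12, 36]

Answer: M ≅ ℤ/3 ⊕ ℤ/6 ⊕ ℤ/12 ⊕ ℤ/36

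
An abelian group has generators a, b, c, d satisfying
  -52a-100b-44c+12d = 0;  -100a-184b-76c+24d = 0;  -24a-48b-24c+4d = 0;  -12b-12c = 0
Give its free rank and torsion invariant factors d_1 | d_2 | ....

Answer: M ≅ ℤ/4 ⊕ ℤ/4 ⊕ ℤ/4 ⊕ ℤ/12

Derivation:
rank_ℚ(R)=4; free=4−4=0
SNF(R) diag = [4, 4, 4, 12] → torsion [4, 4, 4, 12]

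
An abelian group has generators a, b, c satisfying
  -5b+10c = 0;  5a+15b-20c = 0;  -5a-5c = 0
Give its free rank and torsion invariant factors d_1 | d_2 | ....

Answer: M ≅ ℤ/5 ⊕ ℤ/5 ⊕ ℤ/5

Derivation:
rank_ℚ(R)=3; free=3−3=0
SNF(R) diag = [5, 5, 5] → torsion [5, 5, 5]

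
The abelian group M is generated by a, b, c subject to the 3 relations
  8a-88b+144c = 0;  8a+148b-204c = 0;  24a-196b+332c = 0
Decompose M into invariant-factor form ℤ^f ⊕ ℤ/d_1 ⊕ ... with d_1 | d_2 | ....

Answer: M ≅ ℤ/4 ⊕ ℤ/8 ⊕ ℤ/16

Derivation:
rank_ℚ(R)=3; free=3−3=0
SNF(R) diag = [4, 8, 16] → torsion [4, 8, 16]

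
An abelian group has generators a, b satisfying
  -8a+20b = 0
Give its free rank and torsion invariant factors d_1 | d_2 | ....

rank_ℚ(R)=1; free=2−1=1
SNF(R) diag = [4] → torsion [4]

Answer: M ≅ ℤ^1 ⊕ ℤ/4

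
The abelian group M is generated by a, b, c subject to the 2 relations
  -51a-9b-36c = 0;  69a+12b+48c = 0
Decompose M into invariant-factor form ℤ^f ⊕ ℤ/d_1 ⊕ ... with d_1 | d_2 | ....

Answer: M ≅ ℤ^1 ⊕ ℤ/3 ⊕ ℤ/3

Derivation:
rank_ℚ(R)=2; free=3−2=1
SNF(R) diag = [3, 3] → torsion [3, 3]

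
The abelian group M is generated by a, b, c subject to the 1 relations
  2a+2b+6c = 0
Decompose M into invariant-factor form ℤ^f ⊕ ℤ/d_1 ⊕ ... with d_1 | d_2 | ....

Answer: M ≅ ℤ^2 ⊕ ℤ/2

Derivation:
rank_ℚ(R)=1; free=3−1=2
SNF(R) diag = [2] → torsion [2]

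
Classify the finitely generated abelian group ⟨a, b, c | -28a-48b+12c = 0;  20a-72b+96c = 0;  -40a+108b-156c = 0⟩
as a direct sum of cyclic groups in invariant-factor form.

Answer: M ≅ ℤ/4 ⊕ ℤ/12 ⊕ ℤ/36

Derivation:
rank_ℚ(R)=3; free=3−3=0
SNF(R) diag = [4, 12, 36] → torsion [4, 12, 36]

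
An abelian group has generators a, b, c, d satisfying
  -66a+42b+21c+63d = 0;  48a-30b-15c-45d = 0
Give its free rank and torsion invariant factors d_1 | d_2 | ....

rank_ℚ(R)=2; free=4−2=2
SNF(R) diag = [3, 6] → torsion [3, 6]

Answer: M ≅ ℤ^2 ⊕ ℤ/3 ⊕ ℤ/6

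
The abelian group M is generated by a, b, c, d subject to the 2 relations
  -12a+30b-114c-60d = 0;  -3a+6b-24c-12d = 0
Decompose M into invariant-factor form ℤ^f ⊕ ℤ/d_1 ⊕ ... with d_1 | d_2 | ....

rank_ℚ(R)=2; free=4−2=2
SNF(R) diag = [3, 6] → torsion [3, 6]

Answer: M ≅ ℤ^2 ⊕ ℤ/3 ⊕ ℤ/6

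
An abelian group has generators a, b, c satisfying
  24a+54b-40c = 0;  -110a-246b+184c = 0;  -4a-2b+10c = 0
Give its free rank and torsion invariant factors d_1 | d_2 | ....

rank_ℚ(R)=3; free=3−3=0
SNF(R) diag = [2, 2, 2] → torsion [2, 2, 2]

Answer: M ≅ ℤ/2 ⊕ ℤ/2 ⊕ ℤ/2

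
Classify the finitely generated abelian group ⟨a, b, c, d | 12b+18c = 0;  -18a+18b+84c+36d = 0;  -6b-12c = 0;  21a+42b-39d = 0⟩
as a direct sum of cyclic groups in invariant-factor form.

Answer: M ≅ ℤ/3 ⊕ ℤ/6 ⊕ ℤ/6 ⊕ ℤ/18

Derivation:
rank_ℚ(R)=4; free=4−4=0
SNF(R) diag = [3, 6, 6, 18] → torsion [3, 6, 6, 18]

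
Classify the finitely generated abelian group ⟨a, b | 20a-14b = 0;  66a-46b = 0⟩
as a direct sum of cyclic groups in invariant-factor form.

rank_ℚ(R)=2; free=2−2=0
SNF(R) diag = [2, 2] → torsion [2, 2]

Answer: M ≅ ℤ/2 ⊕ ℤ/2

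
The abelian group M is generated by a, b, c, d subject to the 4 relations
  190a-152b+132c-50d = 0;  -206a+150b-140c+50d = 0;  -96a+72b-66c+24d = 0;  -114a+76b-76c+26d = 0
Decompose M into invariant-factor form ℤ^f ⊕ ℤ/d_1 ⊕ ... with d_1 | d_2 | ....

Answer: M ≅ ℤ/2 ⊕ ℤ/2 ⊕ ℤ/6 ⊕ ℤ/12

Derivation:
rank_ℚ(R)=4; free=4−4=0
SNF(R) diag = [2, 2, 6, 12] → torsion [2, 2, 6, 12]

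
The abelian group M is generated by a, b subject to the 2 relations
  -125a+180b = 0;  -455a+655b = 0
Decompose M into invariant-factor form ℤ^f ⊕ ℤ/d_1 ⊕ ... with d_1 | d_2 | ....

Answer: M ≅ ℤ/5 ⊕ ℤ/5

Derivation:
rank_ℚ(R)=2; free=2−2=0
SNF(R) diag = [5, 5] → torsion [5, 5]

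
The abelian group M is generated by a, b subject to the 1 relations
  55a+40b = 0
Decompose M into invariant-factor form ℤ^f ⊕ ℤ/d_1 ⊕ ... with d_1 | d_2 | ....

Answer: M ≅ ℤ^1 ⊕ ℤ/5

Derivation:
rank_ℚ(R)=1; free=2−1=1
SNF(R) diag = [5] → torsion [5]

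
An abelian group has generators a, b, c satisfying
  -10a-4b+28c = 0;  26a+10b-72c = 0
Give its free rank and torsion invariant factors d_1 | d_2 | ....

rank_ℚ(R)=2; free=3−2=1
SNF(R) diag = [2, 2] → torsion [2, 2]

Answer: M ≅ ℤ^1 ⊕ ℤ/2 ⊕ ℤ/2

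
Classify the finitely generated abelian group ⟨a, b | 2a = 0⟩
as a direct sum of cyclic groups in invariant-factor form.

Answer: M ≅ ℤ^1 ⊕ ℤ/2

Derivation:
rank_ℚ(R)=1; free=2−1=1
SNF(R) diag = [2] → torsion [2]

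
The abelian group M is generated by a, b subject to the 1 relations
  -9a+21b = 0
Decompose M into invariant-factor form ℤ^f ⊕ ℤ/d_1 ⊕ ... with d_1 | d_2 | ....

rank_ℚ(R)=1; free=2−1=1
SNF(R) diag = [3] → torsion [3]

Answer: M ≅ ℤ^1 ⊕ ℤ/3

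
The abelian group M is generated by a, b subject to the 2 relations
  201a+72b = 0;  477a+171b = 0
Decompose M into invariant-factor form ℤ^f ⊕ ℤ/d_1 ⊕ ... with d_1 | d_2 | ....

rank_ℚ(R)=2; free=2−2=0
SNF(R) diag = [3, 9] → torsion [3, 9]

Answer: M ≅ ℤ/3 ⊕ ℤ/9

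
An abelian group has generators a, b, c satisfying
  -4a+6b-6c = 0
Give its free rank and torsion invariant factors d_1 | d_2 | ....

rank_ℚ(R)=1; free=3−1=2
SNF(R) diag = [2] → torsion [2]

Answer: M ≅ ℤ^2 ⊕ ℤ/2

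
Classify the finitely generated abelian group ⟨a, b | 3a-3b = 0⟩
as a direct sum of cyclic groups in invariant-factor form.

rank_ℚ(R)=1; free=2−1=1
SNF(R) diag = [3] → torsion [3]

Answer: M ≅ ℤ^1 ⊕ ℤ/3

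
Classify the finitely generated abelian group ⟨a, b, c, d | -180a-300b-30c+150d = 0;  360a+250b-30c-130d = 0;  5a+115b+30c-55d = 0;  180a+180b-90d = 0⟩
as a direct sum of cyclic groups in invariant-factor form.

Answer: M ≅ ℤ/5 ⊕ ℤ/10 ⊕ ℤ/30 ⊕ ℤ/90

Derivation:
rank_ℚ(R)=4; free=4−4=0
SNF(R) diag = [5, 10, 30, 90] → torsion [5, 10, 30, 90]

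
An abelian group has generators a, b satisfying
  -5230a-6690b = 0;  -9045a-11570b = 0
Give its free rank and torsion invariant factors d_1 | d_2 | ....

rank_ℚ(R)=2; free=2−2=0
SNF(R) diag = [5, 10] → torsion [5, 10]

Answer: M ≅ ℤ/5 ⊕ ℤ/10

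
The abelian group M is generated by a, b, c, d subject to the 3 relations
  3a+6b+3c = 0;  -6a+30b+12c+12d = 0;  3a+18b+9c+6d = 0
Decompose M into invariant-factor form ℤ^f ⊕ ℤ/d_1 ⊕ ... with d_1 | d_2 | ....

Answer: M ≅ ℤ^1 ⊕ ℤ/3 ⊕ ℤ/6 ⊕ ℤ/6

Derivation:
rank_ℚ(R)=3; free=4−3=1
SNF(R) diag = [3, 6, 6] → torsion [3, 6, 6]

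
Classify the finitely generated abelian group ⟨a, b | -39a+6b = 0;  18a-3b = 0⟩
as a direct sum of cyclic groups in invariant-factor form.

rank_ℚ(R)=2; free=2−2=0
SNF(R) diag = [3, 3] → torsion [3, 3]

Answer: M ≅ ℤ/3 ⊕ ℤ/3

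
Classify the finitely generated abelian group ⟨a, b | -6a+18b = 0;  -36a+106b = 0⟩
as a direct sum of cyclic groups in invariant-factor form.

rank_ℚ(R)=2; free=2−2=0
SNF(R) diag = [2, 6] → torsion [2, 6]

Answer: M ≅ ℤ/2 ⊕ ℤ/6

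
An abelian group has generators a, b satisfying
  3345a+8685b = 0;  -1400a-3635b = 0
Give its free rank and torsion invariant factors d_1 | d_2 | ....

rank_ℚ(R)=2; free=2−2=0
SNF(R) diag = [5, 15] → torsion [5, 15]

Answer: M ≅ ℤ/5 ⊕ ℤ/15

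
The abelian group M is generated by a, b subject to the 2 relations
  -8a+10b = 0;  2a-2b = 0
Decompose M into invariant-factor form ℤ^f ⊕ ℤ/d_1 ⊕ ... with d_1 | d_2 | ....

Answer: M ≅ ℤ/2 ⊕ ℤ/2

Derivation:
rank_ℚ(R)=2; free=2−2=0
SNF(R) diag = [2, 2] → torsion [2, 2]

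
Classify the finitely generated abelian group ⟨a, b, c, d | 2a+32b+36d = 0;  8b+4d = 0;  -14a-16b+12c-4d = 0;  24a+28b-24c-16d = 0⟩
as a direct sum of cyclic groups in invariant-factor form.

Answer: M ≅ ℤ/2 ⊕ ℤ/4 ⊕ ℤ/12 ⊕ ℤ/36

Derivation:
rank_ℚ(R)=4; free=4−4=0
SNF(R) diag = [2, 4, 12, 36] → torsion [2, 4, 12, 36]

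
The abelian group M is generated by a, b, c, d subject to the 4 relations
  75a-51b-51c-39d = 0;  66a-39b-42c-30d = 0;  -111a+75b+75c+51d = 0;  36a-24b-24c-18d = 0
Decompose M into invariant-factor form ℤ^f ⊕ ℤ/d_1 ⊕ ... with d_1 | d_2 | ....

rank_ℚ(R)=4; free=4−4=0
SNF(R) diag = [3, 3, 6, 12] → torsion [3, 3, 6, 12]

Answer: M ≅ ℤ/3 ⊕ ℤ/3 ⊕ ℤ/6 ⊕ ℤ/12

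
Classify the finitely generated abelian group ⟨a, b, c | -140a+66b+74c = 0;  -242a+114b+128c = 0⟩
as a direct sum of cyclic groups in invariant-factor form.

Answer: M ≅ ℤ^1 ⊕ ℤ/2 ⊕ ℤ/6

Derivation:
rank_ℚ(R)=2; free=3−2=1
SNF(R) diag = [2, 6] → torsion [2, 6]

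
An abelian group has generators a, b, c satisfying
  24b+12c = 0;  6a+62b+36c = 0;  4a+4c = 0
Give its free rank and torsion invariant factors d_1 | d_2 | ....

rank_ℚ(R)=3; free=3−3=0
SNF(R) diag = [2, 4, 12] → torsion [2, 4, 12]

Answer: M ≅ ℤ/2 ⊕ ℤ/4 ⊕ ℤ/12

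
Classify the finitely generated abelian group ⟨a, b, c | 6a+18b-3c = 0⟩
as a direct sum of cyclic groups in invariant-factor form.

Answer: M ≅ ℤ^2 ⊕ ℤ/3

Derivation:
rank_ℚ(R)=1; free=3−1=2
SNF(R) diag = [3] → torsion [3]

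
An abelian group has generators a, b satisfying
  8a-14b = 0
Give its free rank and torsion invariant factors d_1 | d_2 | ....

rank_ℚ(R)=1; free=2−1=1
SNF(R) diag = [2] → torsion [2]

Answer: M ≅ ℤ^1 ⊕ ℤ/2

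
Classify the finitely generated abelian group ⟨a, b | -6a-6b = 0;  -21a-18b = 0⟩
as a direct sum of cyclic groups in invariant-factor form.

Answer: M ≅ ℤ/3 ⊕ ℤ/6

Derivation:
rank_ℚ(R)=2; free=2−2=0
SNF(R) diag = [3, 6] → torsion [3, 6]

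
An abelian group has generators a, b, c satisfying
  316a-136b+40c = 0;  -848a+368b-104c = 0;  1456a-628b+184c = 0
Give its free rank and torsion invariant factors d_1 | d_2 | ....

rank_ℚ(R)=3; free=3−3=0
SNF(R) diag = [4, 12, 24] → torsion [4, 12, 24]

Answer: M ≅ ℤ/4 ⊕ ℤ/12 ⊕ ℤ/24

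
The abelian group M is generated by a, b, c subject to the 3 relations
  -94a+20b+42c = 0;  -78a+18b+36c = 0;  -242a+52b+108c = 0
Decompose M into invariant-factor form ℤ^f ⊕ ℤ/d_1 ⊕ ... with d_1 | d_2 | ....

rank_ℚ(R)=3; free=3−3=0
SNF(R) diag = [2, 6, 6] → torsion [2, 6, 6]

Answer: M ≅ ℤ/2 ⊕ ℤ/6 ⊕ ℤ/6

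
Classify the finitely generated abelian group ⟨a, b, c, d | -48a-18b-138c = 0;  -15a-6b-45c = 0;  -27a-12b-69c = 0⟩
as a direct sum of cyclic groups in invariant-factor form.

Answer: M ≅ ℤ^1 ⊕ ℤ/3 ⊕ ℤ/6 ⊕ ℤ/18

Derivation:
rank_ℚ(R)=3; free=4−3=1
SNF(R) diag = [3, 6, 18] → torsion [3, 6, 18]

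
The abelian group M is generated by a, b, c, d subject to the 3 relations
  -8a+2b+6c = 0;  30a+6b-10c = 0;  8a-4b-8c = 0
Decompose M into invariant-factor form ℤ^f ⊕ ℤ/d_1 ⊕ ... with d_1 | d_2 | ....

Answer: M ≅ ℤ^1 ⊕ ℤ/2 ⊕ ℤ/2 ⊕ ℤ/4

Derivation:
rank_ℚ(R)=3; free=4−3=1
SNF(R) diag = [2, 2, 4] → torsion [2, 2, 4]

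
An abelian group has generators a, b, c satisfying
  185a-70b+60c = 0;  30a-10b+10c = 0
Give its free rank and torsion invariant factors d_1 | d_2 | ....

Answer: M ≅ ℤ^1 ⊕ ℤ/5 ⊕ ℤ/10

Derivation:
rank_ℚ(R)=2; free=3−2=1
SNF(R) diag = [5, 10] → torsion [5, 10]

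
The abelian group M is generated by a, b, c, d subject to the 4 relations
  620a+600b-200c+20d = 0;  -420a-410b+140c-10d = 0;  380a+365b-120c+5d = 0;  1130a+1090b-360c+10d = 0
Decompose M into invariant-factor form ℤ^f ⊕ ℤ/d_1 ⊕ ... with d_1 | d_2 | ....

rank_ℚ(R)=4; free=4−4=0
SNF(R) diag = [5, 10, 20, 60] → torsion [5, 10, 20, 60]

Answer: M ≅ ℤ/5 ⊕ ℤ/10 ⊕ ℤ/20 ⊕ ℤ/60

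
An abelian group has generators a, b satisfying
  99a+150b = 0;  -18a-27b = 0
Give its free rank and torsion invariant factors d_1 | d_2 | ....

rank_ℚ(R)=2; free=2−2=0
SNF(R) diag = [3, 9] → torsion [3, 9]

Answer: M ≅ ℤ/3 ⊕ ℤ/9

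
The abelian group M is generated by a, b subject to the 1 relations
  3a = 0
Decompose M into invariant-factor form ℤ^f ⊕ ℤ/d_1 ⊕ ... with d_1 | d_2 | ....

Answer: M ≅ ℤ^1 ⊕ ℤ/3

Derivation:
rank_ℚ(R)=1; free=2−1=1
SNF(R) diag = [3] → torsion [3]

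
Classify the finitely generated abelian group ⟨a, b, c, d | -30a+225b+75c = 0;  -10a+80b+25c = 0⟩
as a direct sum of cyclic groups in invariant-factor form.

rank_ℚ(R)=2; free=4−2=2
SNF(R) diag = [5, 15] → torsion [5, 15]

Answer: M ≅ ℤ^2 ⊕ ℤ/5 ⊕ ℤ/15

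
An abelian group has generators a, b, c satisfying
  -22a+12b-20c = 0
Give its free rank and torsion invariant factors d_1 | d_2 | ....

rank_ℚ(R)=1; free=3−1=2
SNF(R) diag = [2] → torsion [2]

Answer: M ≅ ℤ^2 ⊕ ℤ/2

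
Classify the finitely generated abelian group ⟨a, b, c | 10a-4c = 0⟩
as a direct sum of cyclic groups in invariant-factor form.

rank_ℚ(R)=1; free=3−1=2
SNF(R) diag = [2] → torsion [2]

Answer: M ≅ ℤ^2 ⊕ ℤ/2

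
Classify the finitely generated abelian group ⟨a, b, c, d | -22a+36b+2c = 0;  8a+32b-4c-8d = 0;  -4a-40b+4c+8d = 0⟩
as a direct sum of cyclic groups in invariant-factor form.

Answer: M ≅ ℤ^1 ⊕ ℤ/2 ⊕ ℤ/4 ⊕ ℤ/8

Derivation:
rank_ℚ(R)=3; free=4−3=1
SNF(R) diag = [2, 4, 8] → torsion [2, 4, 8]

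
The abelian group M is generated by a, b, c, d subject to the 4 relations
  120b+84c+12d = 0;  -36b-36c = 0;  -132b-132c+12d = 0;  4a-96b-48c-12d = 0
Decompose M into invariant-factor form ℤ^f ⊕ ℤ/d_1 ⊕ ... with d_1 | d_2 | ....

Answer: M ≅ ℤ/4 ⊕ ℤ/12 ⊕ ℤ/36 ⊕ ℤ/36

Derivation:
rank_ℚ(R)=4; free=4−4=0
SNF(R) diag = [4, 12, 36, 36] → torsion [4, 12, 36, 36]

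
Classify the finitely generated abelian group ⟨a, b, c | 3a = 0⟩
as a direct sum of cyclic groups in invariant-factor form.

rank_ℚ(R)=1; free=3−1=2
SNF(R) diag = [3] → torsion [3]

Answer: M ≅ ℤ^2 ⊕ ℤ/3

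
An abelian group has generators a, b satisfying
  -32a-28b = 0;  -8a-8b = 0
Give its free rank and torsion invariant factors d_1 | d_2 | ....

rank_ℚ(R)=2; free=2−2=0
SNF(R) diag = [4, 8] → torsion [4, 8]

Answer: M ≅ ℤ/4 ⊕ ℤ/8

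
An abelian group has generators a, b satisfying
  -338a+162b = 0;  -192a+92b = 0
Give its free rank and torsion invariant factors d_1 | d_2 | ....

rank_ℚ(R)=2; free=2−2=0
SNF(R) diag = [2, 4] → torsion [2, 4]

Answer: M ≅ ℤ/2 ⊕ ℤ/4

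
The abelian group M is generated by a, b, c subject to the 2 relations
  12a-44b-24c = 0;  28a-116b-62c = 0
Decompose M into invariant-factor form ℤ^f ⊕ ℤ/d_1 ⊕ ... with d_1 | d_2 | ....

Answer: M ≅ ℤ^1 ⊕ ℤ/2 ⊕ ℤ/4

Derivation:
rank_ℚ(R)=2; free=3−2=1
SNF(R) diag = [2, 4] → torsion [2, 4]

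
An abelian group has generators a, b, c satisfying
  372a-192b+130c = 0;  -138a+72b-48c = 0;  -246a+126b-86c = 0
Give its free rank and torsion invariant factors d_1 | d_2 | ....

Answer: M ≅ ℤ/2 ⊕ ℤ/6 ⊕ ℤ/6

Derivation:
rank_ℚ(R)=3; free=3−3=0
SNF(R) diag = [2, 6, 6] → torsion [2, 6, 6]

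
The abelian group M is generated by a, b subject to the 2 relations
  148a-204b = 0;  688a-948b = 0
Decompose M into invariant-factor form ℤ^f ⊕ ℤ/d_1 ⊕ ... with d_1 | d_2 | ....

rank_ℚ(R)=2; free=2−2=0
SNF(R) diag = [4, 12] → torsion [4, 12]

Answer: M ≅ ℤ/4 ⊕ ℤ/12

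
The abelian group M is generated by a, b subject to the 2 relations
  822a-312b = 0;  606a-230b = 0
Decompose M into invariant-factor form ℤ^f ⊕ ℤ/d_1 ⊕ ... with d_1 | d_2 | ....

rank_ℚ(R)=2; free=2−2=0
SNF(R) diag = [2, 6] → torsion [2, 6]

Answer: M ≅ ℤ/2 ⊕ ℤ/6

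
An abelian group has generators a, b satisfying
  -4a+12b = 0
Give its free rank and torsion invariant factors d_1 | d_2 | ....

rank_ℚ(R)=1; free=2−1=1
SNF(R) diag = [4] → torsion [4]

Answer: M ≅ ℤ^1 ⊕ ℤ/4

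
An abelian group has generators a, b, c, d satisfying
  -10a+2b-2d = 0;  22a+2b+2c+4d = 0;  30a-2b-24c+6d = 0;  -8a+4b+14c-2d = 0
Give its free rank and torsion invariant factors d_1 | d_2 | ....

Answer: M ≅ ℤ/2 ⊕ ℤ/2 ⊕ ℤ/4 ⊕ ℤ/12

Derivation:
rank_ℚ(R)=4; free=4−4=0
SNF(R) diag = [2, 2, 4, 12] → torsion [2, 2, 4, 12]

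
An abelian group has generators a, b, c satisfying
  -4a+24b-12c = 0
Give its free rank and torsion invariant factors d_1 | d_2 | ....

rank_ℚ(R)=1; free=3−1=2
SNF(R) diag = [4] → torsion [4]

Answer: M ≅ ℤ^2 ⊕ ℤ/4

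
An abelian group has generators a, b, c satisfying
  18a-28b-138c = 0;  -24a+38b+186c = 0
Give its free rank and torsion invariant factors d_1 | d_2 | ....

Answer: M ≅ ℤ^1 ⊕ ℤ/2 ⊕ ℤ/6

Derivation:
rank_ℚ(R)=2; free=3−2=1
SNF(R) diag = [2, 6] → torsion [2, 6]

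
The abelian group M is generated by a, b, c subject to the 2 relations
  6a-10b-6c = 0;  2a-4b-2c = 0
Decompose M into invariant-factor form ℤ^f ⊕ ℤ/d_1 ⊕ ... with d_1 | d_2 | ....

rank_ℚ(R)=2; free=3−2=1
SNF(R) diag = [2, 2] → torsion [2, 2]

Answer: M ≅ ℤ^1 ⊕ ℤ/2 ⊕ ℤ/2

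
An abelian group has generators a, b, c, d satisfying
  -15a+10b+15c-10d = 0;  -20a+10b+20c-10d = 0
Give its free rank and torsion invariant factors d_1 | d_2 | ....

Answer: M ≅ ℤ^2 ⊕ ℤ/5 ⊕ ℤ/10

Derivation:
rank_ℚ(R)=2; free=4−2=2
SNF(R) diag = [5, 10] → torsion [5, 10]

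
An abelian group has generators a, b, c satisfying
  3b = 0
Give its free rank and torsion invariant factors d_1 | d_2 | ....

Answer: M ≅ ℤ^2 ⊕ ℤ/3

Derivation:
rank_ℚ(R)=1; free=3−1=2
SNF(R) diag = [3] → torsion [3]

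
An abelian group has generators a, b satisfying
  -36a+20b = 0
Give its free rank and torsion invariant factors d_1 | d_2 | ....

rank_ℚ(R)=1; free=2−1=1
SNF(R) diag = [4] → torsion [4]

Answer: M ≅ ℤ^1 ⊕ ℤ/4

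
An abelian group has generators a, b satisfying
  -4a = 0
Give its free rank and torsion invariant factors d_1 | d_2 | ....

Answer: M ≅ ℤ^1 ⊕ ℤ/4

Derivation:
rank_ℚ(R)=1; free=2−1=1
SNF(R) diag = [4] → torsion [4]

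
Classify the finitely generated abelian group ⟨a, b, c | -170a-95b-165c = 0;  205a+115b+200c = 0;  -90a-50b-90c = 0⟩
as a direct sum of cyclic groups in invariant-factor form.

rank_ℚ(R)=3; free=3−3=0
SNF(R) diag = [5, 5, 10] → torsion [5, 5, 10]

Answer: M ≅ ℤ/5 ⊕ ℤ/5 ⊕ ℤ/10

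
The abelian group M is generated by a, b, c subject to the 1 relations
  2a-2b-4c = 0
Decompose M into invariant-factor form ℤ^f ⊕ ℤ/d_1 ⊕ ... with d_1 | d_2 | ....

rank_ℚ(R)=1; free=3−1=2
SNF(R) diag = [2] → torsion [2]

Answer: M ≅ ℤ^2 ⊕ ℤ/2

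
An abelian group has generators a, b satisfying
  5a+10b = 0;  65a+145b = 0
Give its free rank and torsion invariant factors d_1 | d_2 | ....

rank_ℚ(R)=2; free=2−2=0
SNF(R) diag = [5, 15] → torsion [5, 15]

Answer: M ≅ ℤ/5 ⊕ ℤ/15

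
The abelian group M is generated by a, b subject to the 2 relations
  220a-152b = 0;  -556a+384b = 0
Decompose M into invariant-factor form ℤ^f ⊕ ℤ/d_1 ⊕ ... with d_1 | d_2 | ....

Answer: M ≅ ℤ/4 ⊕ ℤ/8

Derivation:
rank_ℚ(R)=2; free=2−2=0
SNF(R) diag = [4, 8] → torsion [4, 8]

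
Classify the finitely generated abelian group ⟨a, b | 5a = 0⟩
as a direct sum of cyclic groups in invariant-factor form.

Answer: M ≅ ℤ^1 ⊕ ℤ/5

Derivation:
rank_ℚ(R)=1; free=2−1=1
SNF(R) diag = [5] → torsion [5]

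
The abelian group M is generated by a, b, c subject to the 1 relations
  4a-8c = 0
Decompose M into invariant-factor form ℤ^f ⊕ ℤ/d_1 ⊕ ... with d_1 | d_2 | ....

rank_ℚ(R)=1; free=3−1=2
SNF(R) diag = [4] → torsion [4]

Answer: M ≅ ℤ^2 ⊕ ℤ/4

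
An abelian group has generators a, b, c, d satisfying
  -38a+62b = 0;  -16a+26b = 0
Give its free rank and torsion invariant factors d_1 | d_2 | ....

rank_ℚ(R)=2; free=4−2=2
SNF(R) diag = [2, 2] → torsion [2, 2]

Answer: M ≅ ℤ^2 ⊕ ℤ/2 ⊕ ℤ/2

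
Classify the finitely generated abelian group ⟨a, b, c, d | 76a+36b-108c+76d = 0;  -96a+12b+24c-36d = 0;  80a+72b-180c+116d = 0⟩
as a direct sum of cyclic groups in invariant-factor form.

rank_ℚ(R)=3; free=4−3=1
SNF(R) diag = [4, 12, 36] → torsion [4, 12, 36]

Answer: M ≅ ℤ^1 ⊕ ℤ/4 ⊕ ℤ/12 ⊕ ℤ/36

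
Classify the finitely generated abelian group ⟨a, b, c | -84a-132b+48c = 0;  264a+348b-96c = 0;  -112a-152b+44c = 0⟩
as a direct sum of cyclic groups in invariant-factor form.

rank_ℚ(R)=3; free=3−3=0
SNF(R) diag = [4, 12, 36] → torsion [4, 12, 36]

Answer: M ≅ ℤ/4 ⊕ ℤ/12 ⊕ ℤ/36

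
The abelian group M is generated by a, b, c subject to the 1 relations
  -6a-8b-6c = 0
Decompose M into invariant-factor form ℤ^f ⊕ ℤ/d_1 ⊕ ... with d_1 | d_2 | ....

Answer: M ≅ ℤ^2 ⊕ ℤ/2

Derivation:
rank_ℚ(R)=1; free=3−1=2
SNF(R) diag = [2] → torsion [2]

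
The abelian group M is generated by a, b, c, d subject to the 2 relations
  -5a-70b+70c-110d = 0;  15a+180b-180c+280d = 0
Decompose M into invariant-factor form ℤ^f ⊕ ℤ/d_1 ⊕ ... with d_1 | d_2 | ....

Answer: M ≅ ℤ^2 ⊕ ℤ/5 ⊕ ℤ/10

Derivation:
rank_ℚ(R)=2; free=4−2=2
SNF(R) diag = [5, 10] → torsion [5, 10]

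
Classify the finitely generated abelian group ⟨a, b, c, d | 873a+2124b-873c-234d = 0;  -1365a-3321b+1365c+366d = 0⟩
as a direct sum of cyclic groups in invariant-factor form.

rank_ℚ(R)=2; free=4−2=2
SNF(R) diag = [3, 9] → torsion [3, 9]

Answer: M ≅ ℤ^2 ⊕ ℤ/3 ⊕ ℤ/9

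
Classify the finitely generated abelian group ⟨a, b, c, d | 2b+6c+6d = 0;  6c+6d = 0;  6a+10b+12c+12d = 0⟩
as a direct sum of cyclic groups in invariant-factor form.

rank_ℚ(R)=3; free=4−3=1
SNF(R) diag = [2, 6, 6] → torsion [2, 6, 6]

Answer: M ≅ ℤ^1 ⊕ ℤ/2 ⊕ ℤ/6 ⊕ ℤ/6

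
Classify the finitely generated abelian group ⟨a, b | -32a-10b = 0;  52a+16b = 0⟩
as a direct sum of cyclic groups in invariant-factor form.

rank_ℚ(R)=2; free=2−2=0
SNF(R) diag = [2, 4] → torsion [2, 4]

Answer: M ≅ ℤ/2 ⊕ ℤ/4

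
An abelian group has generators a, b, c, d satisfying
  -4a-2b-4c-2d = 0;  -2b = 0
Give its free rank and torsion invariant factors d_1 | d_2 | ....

rank_ℚ(R)=2; free=4−2=2
SNF(R) diag = [2, 2] → torsion [2, 2]

Answer: M ≅ ℤ^2 ⊕ ℤ/2 ⊕ ℤ/2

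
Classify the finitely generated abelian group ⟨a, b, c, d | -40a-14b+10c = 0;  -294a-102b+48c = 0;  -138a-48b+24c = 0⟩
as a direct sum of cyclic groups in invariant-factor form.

Answer: M ≅ ℤ^1 ⊕ ℤ/2 ⊕ ℤ/6 ⊕ ℤ/6

Derivation:
rank_ℚ(R)=3; free=4−3=1
SNF(R) diag = [2, 6, 6] → torsion [2, 6, 6]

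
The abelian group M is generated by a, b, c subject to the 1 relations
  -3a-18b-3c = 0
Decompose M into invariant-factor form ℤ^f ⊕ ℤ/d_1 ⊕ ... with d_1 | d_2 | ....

Answer: M ≅ ℤ^2 ⊕ ℤ/3

Derivation:
rank_ℚ(R)=1; free=3−1=2
SNF(R) diag = [3] → torsion [3]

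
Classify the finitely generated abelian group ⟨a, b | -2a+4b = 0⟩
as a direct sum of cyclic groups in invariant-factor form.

rank_ℚ(R)=1; free=2−1=1
SNF(R) diag = [2] → torsion [2]

Answer: M ≅ ℤ^1 ⊕ ℤ/2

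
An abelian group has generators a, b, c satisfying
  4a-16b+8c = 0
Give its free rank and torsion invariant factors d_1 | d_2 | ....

rank_ℚ(R)=1; free=3−1=2
SNF(R) diag = [4] → torsion [4]

Answer: M ≅ ℤ^2 ⊕ ℤ/4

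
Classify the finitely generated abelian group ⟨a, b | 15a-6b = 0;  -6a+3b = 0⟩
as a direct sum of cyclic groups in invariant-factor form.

rank_ℚ(R)=2; free=2−2=0
SNF(R) diag = [3, 3] → torsion [3, 3]

Answer: M ≅ ℤ/3 ⊕ ℤ/3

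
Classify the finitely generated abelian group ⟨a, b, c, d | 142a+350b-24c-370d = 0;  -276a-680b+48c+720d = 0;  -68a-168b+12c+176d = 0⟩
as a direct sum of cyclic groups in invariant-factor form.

rank_ℚ(R)=3; free=4−3=1
SNF(R) diag = [2, 4, 12] → torsion [2, 4, 12]

Answer: M ≅ ℤ^1 ⊕ ℤ/2 ⊕ ℤ/4 ⊕ ℤ/12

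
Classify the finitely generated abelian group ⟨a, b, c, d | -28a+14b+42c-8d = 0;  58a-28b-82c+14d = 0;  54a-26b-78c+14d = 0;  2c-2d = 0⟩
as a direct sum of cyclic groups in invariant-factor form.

Answer: M ≅ ℤ/2 ⊕ ℤ/2 ⊕ ℤ/2 ⊕ ℤ/6

Derivation:
rank_ℚ(R)=4; free=4−4=0
SNF(R) diag = [2, 2, 2, 6] → torsion [2, 2, 2, 6]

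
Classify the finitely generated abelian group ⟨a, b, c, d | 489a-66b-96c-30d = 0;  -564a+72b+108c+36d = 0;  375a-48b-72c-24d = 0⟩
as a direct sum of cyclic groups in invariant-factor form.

Answer: M ≅ ℤ^1 ⊕ ℤ/3 ⊕ ℤ/6 ⊕ ℤ/12

Derivation:
rank_ℚ(R)=3; free=4−3=1
SNF(R) diag = [3, 6, 12] → torsion [3, 6, 12]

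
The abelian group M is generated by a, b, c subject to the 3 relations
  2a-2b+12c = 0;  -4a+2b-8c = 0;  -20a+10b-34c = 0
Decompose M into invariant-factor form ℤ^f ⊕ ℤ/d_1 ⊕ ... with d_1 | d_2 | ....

rank_ℚ(R)=3; free=3−3=0
SNF(R) diag = [2, 2, 6] → torsion [2, 2, 6]

Answer: M ≅ ℤ/2 ⊕ ℤ/2 ⊕ ℤ/6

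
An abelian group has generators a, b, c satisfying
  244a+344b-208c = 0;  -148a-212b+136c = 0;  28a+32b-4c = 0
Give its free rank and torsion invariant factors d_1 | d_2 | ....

Answer: M ≅ ℤ/4 ⊕ ℤ/12 ⊕ ℤ/36

Derivation:
rank_ℚ(R)=3; free=3−3=0
SNF(R) diag = [4, 12, 36] → torsion [4, 12, 36]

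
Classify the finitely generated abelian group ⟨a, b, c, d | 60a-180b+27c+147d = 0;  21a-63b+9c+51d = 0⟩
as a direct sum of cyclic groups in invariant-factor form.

rank_ℚ(R)=2; free=4−2=2
SNF(R) diag = [3, 9] → torsion [3, 9]

Answer: M ≅ ℤ^2 ⊕ ℤ/3 ⊕ ℤ/9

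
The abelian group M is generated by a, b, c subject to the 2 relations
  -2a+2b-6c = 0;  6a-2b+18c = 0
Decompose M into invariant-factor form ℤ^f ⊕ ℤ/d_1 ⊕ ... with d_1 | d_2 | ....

Answer: M ≅ ℤ^1 ⊕ ℤ/2 ⊕ ℤ/4

Derivation:
rank_ℚ(R)=2; free=3−2=1
SNF(R) diag = [2, 4] → torsion [2, 4]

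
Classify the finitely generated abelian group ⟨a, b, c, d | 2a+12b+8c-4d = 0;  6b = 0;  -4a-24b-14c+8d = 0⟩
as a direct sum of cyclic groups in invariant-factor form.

Answer: M ≅ ℤ^1 ⊕ ℤ/2 ⊕ ℤ/2 ⊕ ℤ/6

Derivation:
rank_ℚ(R)=3; free=4−3=1
SNF(R) diag = [2, 2, 6] → torsion [2, 2, 6]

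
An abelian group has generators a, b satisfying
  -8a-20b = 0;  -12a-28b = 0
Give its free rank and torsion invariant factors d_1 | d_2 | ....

Answer: M ≅ ℤ/4 ⊕ ℤ/4

Derivation:
rank_ℚ(R)=2; free=2−2=0
SNF(R) diag = [4, 4] → torsion [4, 4]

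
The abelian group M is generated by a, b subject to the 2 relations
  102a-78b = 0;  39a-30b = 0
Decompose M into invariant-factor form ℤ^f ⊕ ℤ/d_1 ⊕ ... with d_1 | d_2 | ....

rank_ℚ(R)=2; free=2−2=0
SNF(R) diag = [3, 6] → torsion [3, 6]

Answer: M ≅ ℤ/3 ⊕ ℤ/6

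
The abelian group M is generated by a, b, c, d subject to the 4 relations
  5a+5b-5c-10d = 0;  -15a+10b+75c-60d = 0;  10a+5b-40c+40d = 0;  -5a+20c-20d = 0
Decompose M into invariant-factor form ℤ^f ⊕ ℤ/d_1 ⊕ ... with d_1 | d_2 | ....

rank_ℚ(R)=4; free=4−4=0
SNF(R) diag = [5, 5, 15, 30] → torsion [5, 5, 15, 30]

Answer: M ≅ ℤ/5 ⊕ ℤ/5 ⊕ ℤ/15 ⊕ ℤ/30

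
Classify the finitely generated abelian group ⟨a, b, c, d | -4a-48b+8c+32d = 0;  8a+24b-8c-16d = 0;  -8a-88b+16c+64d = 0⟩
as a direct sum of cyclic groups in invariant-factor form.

Answer: M ≅ ℤ^1 ⊕ ℤ/4 ⊕ ℤ/8 ⊕ ℤ/8

Derivation:
rank_ℚ(R)=3; free=4−3=1
SNF(R) diag = [4, 8, 8] → torsion [4, 8, 8]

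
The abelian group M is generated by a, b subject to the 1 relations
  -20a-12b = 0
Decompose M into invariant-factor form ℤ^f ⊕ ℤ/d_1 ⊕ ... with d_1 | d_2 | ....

rank_ℚ(R)=1; free=2−1=1
SNF(R) diag = [4] → torsion [4]

Answer: M ≅ ℤ^1 ⊕ ℤ/4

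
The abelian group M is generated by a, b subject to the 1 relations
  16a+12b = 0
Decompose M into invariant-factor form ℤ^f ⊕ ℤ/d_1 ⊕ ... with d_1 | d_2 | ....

rank_ℚ(R)=1; free=2−1=1
SNF(R) diag = [4] → torsion [4]

Answer: M ≅ ℤ^1 ⊕ ℤ/4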